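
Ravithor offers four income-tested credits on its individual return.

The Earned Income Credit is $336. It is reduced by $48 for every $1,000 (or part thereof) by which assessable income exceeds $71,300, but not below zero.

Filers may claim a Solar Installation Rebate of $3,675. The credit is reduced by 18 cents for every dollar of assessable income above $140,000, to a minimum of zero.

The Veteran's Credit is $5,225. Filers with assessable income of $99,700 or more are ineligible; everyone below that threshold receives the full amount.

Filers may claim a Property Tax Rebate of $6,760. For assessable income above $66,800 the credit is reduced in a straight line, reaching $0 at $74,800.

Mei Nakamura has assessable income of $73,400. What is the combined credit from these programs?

$10,275

Earned Income Credit: income exceeds $71,300 by $2,100, which is 3 full-or-partial $1,000 increments; reduction = 3 × $48 = $144, leaving $192.
Solar Installation Rebate: $73,400 is at or below the $140,000 threshold, so the full $3,675 applies.
Veteran's Credit: $73,400 is below the $99,700 cutoff, so the full $5,225 applies.
Property Tax Rebate: $73,400 is $6,600 into a $8,000 phase-out range, leaving 1,400/8,000 of the credit: $6,760 × 1,400/8,000 = $1,183.
Total: $192 + $3,675 + $5,225 + $1,183 = $10,275.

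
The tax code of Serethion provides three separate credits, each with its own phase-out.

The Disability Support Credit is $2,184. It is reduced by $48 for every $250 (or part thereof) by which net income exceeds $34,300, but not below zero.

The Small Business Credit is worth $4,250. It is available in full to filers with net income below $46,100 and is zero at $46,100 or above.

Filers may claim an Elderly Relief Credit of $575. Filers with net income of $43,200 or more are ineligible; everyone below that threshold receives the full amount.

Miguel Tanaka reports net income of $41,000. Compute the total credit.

$5,713

Disability Support Credit: income exceeds $34,300 by $6,700, which is 27 full-or-partial $250 increments; reduction = 27 × $48 = $1,296, leaving $888.
Small Business Credit: $41,000 is below the $46,100 cutoff, so the full $4,250 applies.
Elderly Relief Credit: $41,000 is below the $43,200 cutoff, so the full $575 applies.
Total: $888 + $4,250 + $575 = $5,713.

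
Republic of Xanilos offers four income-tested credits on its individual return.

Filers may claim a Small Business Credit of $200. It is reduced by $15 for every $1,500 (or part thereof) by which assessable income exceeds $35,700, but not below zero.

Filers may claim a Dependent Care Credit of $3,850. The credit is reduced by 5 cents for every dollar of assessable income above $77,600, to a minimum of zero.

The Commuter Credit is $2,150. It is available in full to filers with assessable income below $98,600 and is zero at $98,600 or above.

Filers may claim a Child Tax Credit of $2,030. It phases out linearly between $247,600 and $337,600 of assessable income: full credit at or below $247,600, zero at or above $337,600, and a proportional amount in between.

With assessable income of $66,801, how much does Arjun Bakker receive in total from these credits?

$8,030

Small Business Credit: income exceeds $35,700 by $31,101 → 21 increments × $15 = $315 ≥ base, so the credit is $0.
Dependent Care Credit: $66,801 is at or below the $77,600 threshold, so the full $3,850 applies.
Commuter Credit: $66,801 is below the $98,600 cutoff, so the full $2,150 applies.
Child Tax Credit: $66,801 is at or below the $247,600 threshold, so the full $2,030 applies.
Total: $0 + $3,850 + $2,150 + $2,030 = $8,030.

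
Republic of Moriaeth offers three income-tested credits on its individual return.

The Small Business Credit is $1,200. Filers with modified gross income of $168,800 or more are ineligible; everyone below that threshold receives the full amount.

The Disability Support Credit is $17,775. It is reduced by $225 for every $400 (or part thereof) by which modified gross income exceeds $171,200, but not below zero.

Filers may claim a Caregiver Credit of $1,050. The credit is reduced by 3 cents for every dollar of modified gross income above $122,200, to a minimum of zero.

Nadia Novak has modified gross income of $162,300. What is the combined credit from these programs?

Small Business Credit: $162,300 is below the $168,800 cutoff, so the full $1,200 applies.
Disability Support Credit: $162,300 is at or below the $171,200 threshold, so the full $17,775 applies.
Caregiver Credit: 3% of the $40,100 excess over $122,200 is $1,203 ≥ base, so the credit is $0.
Total: $1,200 + $17,775 + $0 = $18,975.

$18,975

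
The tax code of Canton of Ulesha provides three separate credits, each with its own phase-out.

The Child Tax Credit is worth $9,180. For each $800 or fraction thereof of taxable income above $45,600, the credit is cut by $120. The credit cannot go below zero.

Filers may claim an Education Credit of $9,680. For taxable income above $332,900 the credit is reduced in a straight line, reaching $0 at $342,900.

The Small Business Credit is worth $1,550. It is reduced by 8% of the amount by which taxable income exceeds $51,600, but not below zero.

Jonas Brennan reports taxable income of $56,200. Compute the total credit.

$18,362

Child Tax Credit: income exceeds $45,600 by $10,600, which is 14 full-or-partial $800 increments; reduction = 14 × $120 = $1,680, leaving $7,500.
Education Credit: $56,200 is at or below the $332,900 threshold, so the full $9,680 applies.
Small Business Credit: 8% of the $4,600 excess over $51,600 is $368; credit = $1,550 − $368 = $1,182.
Total: $7,500 + $9,680 + $1,182 = $18,362.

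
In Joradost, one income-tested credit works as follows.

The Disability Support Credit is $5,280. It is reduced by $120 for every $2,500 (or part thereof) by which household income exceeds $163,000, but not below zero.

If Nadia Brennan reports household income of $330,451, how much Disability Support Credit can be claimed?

Disability Support Credit: income exceeds $163,000 by $167,451 → 67 increments × $120 = $8,040 ≥ base, so the credit is $0.

$0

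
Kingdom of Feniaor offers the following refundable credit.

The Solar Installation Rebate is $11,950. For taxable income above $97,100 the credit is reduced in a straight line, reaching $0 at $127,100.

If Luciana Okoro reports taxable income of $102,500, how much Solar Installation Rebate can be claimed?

$9,799

Solar Installation Rebate: $102,500 is $5,400 into a $30,000 phase-out range, leaving 24,600/30,000 of the credit: $11,950 × 24,600/30,000 = $9,799.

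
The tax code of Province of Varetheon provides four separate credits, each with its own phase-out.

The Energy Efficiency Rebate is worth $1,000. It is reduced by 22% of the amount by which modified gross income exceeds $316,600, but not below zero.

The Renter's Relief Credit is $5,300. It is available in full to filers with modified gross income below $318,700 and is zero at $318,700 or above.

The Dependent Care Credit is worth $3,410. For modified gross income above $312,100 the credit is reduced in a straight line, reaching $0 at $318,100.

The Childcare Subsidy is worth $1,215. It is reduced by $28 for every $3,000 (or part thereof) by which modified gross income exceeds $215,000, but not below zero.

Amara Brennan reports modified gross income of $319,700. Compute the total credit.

Energy Efficiency Rebate: 22% of the $3,100 excess over $316,600 is $682; credit = $1,000 − $682 = $318.
Renter's Relief Credit: $319,700 meets or exceeds the $318,700 cutoff, so the credit is $0.
Dependent Care Credit: $319,700 is at or above $318,100, so the credit is $0.
Childcare Subsidy: income exceeds $215,000 by $104,700, which is 35 full-or-partial $3,000 increments; reduction = 35 × $28 = $980, leaving $235.
Total: $318 + $0 + $0 + $235 = $553.

$553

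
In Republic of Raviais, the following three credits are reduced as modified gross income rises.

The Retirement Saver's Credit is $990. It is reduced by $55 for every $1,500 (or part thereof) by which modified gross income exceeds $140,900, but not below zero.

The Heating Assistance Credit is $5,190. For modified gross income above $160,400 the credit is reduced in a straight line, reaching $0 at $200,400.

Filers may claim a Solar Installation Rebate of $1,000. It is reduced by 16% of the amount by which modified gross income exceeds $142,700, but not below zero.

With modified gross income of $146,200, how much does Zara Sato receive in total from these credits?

Retirement Saver's Credit: income exceeds $140,900 by $5,300, which is 4 full-or-partial $1,500 increments; reduction = 4 × $55 = $220, leaving $770.
Heating Assistance Credit: $146,200 is at or below the $160,400 threshold, so the full $5,190 applies.
Solar Installation Rebate: 16% of the $3,500 excess over $142,700 is $560; credit = $1,000 − $560 = $440.
Total: $770 + $5,190 + $440 = $6,400.

$6,400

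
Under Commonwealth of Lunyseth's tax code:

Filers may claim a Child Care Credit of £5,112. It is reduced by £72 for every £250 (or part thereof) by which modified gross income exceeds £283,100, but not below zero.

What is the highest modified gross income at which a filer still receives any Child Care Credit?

After 70 increments the reduction is 70 × £72 = £5,040, leaving £72; one more increment wipes it out. Increment 70 ends at excess 70 × £250 = £17,500, so the highest qualifying income is £283,100 + £17,500 = £300,600.

£300,600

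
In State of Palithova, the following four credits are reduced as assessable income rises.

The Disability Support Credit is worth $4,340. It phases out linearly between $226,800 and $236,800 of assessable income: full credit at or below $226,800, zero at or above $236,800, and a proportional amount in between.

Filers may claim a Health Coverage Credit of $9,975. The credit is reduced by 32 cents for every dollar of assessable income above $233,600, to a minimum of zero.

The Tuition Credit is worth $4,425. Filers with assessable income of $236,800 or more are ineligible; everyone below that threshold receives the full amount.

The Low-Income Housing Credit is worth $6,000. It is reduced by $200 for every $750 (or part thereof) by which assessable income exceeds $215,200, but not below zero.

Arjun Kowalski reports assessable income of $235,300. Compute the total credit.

Disability Support Credit: $235,300 is $8,500 into a $10,000 phase-out range, leaving 1,500/10,000 of the credit: $4,340 × 1,500/10,000 = $651.
Health Coverage Credit: 32% of the $1,700 excess over $233,600 is $544; credit = $9,975 − $544 = $9,431.
Tuition Credit: $235,300 is below the $236,800 cutoff, so the full $4,425 applies.
Low-Income Housing Credit: income exceeds $215,200 by $20,100, which is 27 full-or-partial $750 increments; reduction = 27 × $200 = $5,400, leaving $600.
Total: $651 + $9,431 + $4,425 + $600 = $15,107.

$15,107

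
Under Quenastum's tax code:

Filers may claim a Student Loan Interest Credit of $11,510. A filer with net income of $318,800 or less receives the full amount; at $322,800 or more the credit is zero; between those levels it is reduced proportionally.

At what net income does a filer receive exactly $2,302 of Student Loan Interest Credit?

$322,000

$2,302 is 2,302/11,510 of the full $11,510, so 9,208/11,510 of the $4,000 range has been used: income = $318,800 + $4,000 × 9,208/11,510 = $322,000.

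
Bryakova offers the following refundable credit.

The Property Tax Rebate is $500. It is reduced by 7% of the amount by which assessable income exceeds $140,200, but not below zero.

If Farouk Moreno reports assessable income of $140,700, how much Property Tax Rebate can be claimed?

$465

Property Tax Rebate: 7% of the $500 excess over $140,200 is $35; credit = $500 − $35 = $465.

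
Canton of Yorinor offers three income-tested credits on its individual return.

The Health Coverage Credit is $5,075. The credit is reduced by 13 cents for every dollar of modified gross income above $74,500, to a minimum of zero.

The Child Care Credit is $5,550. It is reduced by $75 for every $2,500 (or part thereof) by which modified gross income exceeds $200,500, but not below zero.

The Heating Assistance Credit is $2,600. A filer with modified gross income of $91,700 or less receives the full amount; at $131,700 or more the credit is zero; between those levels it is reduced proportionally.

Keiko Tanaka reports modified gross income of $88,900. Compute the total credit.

Health Coverage Credit: 13% of the $14,400 excess over $74,500 is $1,872; credit = $5,075 − $1,872 = $3,203.
Child Care Credit: $88,900 is at or below the $200,500 threshold, so the full $5,550 applies.
Heating Assistance Credit: $88,900 is at or below the $91,700 threshold, so the full $2,600 applies.
Total: $3,203 + $5,550 + $2,600 = $11,353.

$11,353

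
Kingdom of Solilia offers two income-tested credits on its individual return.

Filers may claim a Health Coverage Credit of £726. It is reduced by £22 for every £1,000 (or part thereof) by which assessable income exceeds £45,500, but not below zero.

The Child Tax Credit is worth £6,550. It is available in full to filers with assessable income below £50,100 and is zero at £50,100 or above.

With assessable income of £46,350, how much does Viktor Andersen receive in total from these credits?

Health Coverage Credit: income exceeds £45,500 by £850, which is 1 full-or-partial £1,000 increment; reduction = 1 × £22 = £22, leaving £704.
Child Tax Credit: £46,350 is below the £50,100 cutoff, so the full £6,550 applies.
Total: £704 + £6,550 = £7,254.

£7,254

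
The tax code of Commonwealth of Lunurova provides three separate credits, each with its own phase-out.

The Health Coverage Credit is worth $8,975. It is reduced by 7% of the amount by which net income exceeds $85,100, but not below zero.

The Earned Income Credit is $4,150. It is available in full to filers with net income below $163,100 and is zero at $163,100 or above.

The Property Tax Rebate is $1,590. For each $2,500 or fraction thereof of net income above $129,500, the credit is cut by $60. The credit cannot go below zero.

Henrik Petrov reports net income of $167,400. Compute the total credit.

$3,844

Health Coverage Credit: 7% of the $82,300 excess over $85,100 is $5,761; credit = $8,975 − $5,761 = $3,214.
Earned Income Credit: $167,400 meets or exceeds the $163,100 cutoff, so the credit is $0.
Property Tax Rebate: income exceeds $129,500 by $37,900, which is 16 full-or-partial $2,500 increments; reduction = 16 × $60 = $960, leaving $630.
Total: $3,214 + $0 + $630 = $3,844.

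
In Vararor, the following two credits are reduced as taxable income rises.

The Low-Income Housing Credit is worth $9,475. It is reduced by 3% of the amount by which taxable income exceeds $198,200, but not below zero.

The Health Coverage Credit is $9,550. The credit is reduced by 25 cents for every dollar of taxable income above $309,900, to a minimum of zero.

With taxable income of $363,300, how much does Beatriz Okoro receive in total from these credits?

Low-Income Housing Credit: 3% of the $165,100 excess over $198,200 is $4,953; credit = $9,475 − $4,953 = $4,522.
Health Coverage Credit: 25% of the $53,400 excess over $309,900 is $13,350 ≥ base, so the credit is $0.
Total: $4,522 + $0 = $4,522.

$4,522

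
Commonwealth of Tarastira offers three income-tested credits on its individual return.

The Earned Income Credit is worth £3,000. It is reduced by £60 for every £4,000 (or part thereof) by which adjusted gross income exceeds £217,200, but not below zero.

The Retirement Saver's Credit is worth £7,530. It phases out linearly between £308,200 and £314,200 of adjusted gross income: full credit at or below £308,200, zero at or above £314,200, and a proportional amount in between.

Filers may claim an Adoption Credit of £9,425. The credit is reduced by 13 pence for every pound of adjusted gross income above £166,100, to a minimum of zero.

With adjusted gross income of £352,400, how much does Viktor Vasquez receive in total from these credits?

Earned Income Credit: income exceeds £217,200 by £135,200, which is 34 full-or-partial £4,000 increments; reduction = 34 × £60 = £2,040, leaving £960.
Retirement Saver's Credit: £352,400 is at or above £314,200, so the credit is £0.
Adoption Credit: 13% of the £186,300 excess over £166,100 is £24,219 ≥ base, so the credit is £0.
Total: £960 + £0 + £0 = £960.

£960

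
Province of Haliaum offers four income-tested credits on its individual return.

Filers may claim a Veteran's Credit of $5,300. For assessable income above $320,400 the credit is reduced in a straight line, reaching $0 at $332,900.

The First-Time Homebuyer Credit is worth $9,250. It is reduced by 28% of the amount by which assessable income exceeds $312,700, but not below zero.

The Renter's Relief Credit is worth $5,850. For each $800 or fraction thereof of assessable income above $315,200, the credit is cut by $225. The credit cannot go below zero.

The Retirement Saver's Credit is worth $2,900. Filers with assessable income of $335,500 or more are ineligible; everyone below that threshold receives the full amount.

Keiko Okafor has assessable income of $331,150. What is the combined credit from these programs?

$9,076

Veteran's Credit: $331,150 is $10,750 into a $12,500 phase-out range, leaving 1,750/12,500 of the credit: $5,300 × 1,750/12,500 = $742.
First-Time Homebuyer Credit: 28% of the $18,450 excess over $312,700 is $5,166; credit = $9,250 − $5,166 = $4,084.
Renter's Relief Credit: income exceeds $315,200 by $15,950, which is 20 full-or-partial $800 increments; reduction = 20 × $225 = $4,500, leaving $1,350.
Retirement Saver's Credit: $331,150 is below the $335,500 cutoff, so the full $2,900 applies.
Total: $742 + $4,084 + $1,350 + $2,900 = $9,076.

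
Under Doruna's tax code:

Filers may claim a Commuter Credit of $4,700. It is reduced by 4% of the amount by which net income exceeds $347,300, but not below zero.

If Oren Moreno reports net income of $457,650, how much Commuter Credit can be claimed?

$286

Commuter Credit: 4% of the $110,350 excess over $347,300 is $4,414; credit = $4,700 − $4,414 = $286.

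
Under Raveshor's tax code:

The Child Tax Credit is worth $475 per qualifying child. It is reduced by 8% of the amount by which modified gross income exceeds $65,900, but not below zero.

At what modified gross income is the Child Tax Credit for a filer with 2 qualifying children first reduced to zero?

$77,775

Full credit = 2 × $475 = $950.
The credit falls by 8% of each dollar above $65,900, so it reaches zero when the excess is $950 / 8% = $11,875: income = $65,900 + $11,875 = $77,775.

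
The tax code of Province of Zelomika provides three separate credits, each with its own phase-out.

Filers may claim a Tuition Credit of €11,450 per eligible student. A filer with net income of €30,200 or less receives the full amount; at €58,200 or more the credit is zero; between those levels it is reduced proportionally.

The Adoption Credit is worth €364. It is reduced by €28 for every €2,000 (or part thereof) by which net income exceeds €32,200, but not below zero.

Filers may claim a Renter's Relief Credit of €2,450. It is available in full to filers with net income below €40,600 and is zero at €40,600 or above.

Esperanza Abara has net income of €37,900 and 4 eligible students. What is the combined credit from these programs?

€35,935

Tuition Credit: base = 4 × €11,450 = €45,800. €37,900 is €7,700 into a €28,000 phase-out range, leaving 20,300/28,000 of the credit: €45,800 × 20,300/28,000 = €33,205.
Adoption Credit: income exceeds €32,200 by €5,700, which is 3 full-or-partial €2,000 increments; reduction = 3 × €28 = €84, leaving €280.
Renter's Relief Credit: €37,900 is below the €40,600 cutoff, so the full €2,450 applies.
Total: €33,205 + €280 + €2,450 = €35,935.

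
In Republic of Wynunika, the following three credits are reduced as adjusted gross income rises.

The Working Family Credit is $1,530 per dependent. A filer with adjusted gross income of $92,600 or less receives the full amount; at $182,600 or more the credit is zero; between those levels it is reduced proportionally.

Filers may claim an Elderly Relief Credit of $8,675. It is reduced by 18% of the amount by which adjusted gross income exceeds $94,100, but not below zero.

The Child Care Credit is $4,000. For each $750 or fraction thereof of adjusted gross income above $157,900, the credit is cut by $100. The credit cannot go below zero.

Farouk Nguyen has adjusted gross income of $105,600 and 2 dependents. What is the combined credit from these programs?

Working Family Credit: base = 2 × $1,530 = $3,060. $105,600 is $13,000 into a $90,000 phase-out range, leaving 77,000/90,000 of the credit: $3,060 × 77,000/90,000 = $2,618.
Elderly Relief Credit: 18% of the $11,500 excess over $94,100 is $2,070; credit = $8,675 − $2,070 = $6,605.
Child Care Credit: $105,600 is at or below the $157,900 threshold, so the full $4,000 applies.
Total: $2,618 + $6,605 + $4,000 = $13,223.

$13,223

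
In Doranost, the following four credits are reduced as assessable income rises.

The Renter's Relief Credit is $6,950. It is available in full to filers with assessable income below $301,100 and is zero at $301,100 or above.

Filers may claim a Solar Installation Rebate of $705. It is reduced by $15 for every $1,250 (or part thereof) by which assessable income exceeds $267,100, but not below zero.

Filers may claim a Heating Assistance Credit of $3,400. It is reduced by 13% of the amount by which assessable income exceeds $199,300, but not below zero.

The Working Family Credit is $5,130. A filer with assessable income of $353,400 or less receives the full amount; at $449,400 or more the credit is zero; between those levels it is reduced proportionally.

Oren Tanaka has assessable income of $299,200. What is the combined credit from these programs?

$12,395

Renter's Relief Credit: $299,200 is below the $301,100 cutoff, so the full $6,950 applies.
Solar Installation Rebate: income exceeds $267,100 by $32,100, which is 26 full-or-partial $1,250 increments; reduction = 26 × $15 = $390, leaving $315.
Heating Assistance Credit: 13% of the $99,900 excess over $199,300 is $12,987 ≥ base, so the credit is $0.
Working Family Credit: $299,200 is at or below the $353,400 threshold, so the full $5,130 applies.
Total: $6,950 + $315 + $0 + $5,130 = $12,395.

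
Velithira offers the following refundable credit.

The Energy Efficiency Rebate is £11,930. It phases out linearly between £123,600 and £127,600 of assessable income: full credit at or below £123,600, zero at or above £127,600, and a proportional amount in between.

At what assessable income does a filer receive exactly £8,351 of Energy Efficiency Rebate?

£124,800

£8,351 is 8,351/11,930 of the full £11,930, so 3,579/11,930 of the £4,000 range has been used: income = £123,600 + £4,000 × 3,579/11,930 = £124,800.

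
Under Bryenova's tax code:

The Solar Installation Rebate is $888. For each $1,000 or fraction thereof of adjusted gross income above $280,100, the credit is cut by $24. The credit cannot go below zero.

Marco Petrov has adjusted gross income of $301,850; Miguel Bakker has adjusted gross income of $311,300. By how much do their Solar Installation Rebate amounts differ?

Marco ($301,850): Solar Installation Rebate: income exceeds $280,100 by $21,750, which is 22 full-or-partial $1,000 increments; reduction = 22 × $24 = $528, leaving $360.
Miguel ($311,300): Solar Installation Rebate: income exceeds $280,100 by $31,200, which is 32 full-or-partial $1,000 increments; reduction = 32 × $24 = $768, leaving $120.
Difference: |$360 − $120| = $240.

$240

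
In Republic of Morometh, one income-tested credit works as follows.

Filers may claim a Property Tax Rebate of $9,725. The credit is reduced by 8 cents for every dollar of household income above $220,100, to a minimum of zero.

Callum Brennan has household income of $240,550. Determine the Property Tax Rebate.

Property Tax Rebate: 8% of the $20,450 excess over $220,100 is $1,636; credit = $9,725 − $1,636 = $8,089.

$8,089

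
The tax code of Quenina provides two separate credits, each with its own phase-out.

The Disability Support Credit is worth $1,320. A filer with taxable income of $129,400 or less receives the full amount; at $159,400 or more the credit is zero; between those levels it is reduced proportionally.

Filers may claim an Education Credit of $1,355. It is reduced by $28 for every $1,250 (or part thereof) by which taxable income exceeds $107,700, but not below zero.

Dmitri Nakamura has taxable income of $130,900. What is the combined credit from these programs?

Disability Support Credit: $130,900 is $1,500 into a $30,000 phase-out range, leaving 28,500/30,000 of the credit: $1,320 × 28,500/30,000 = $1,254.
Education Credit: income exceeds $107,700 by $23,200, which is 19 full-or-partial $1,250 increments; reduction = 19 × $28 = $532, leaving $823.
Total: $1,254 + $823 = $2,077.

$2,077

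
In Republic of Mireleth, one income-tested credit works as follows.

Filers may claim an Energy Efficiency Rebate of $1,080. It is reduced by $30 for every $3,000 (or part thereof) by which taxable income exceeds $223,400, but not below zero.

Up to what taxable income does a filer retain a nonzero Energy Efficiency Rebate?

After 35 increments the reduction is 35 × $30 = $1,050, leaving $30; one more increment wipes it out. Increment 35 ends at excess 35 × $3,000 = $105,000, so the highest qualifying income is $223,400 + $105,000 = $328,400.

$328,400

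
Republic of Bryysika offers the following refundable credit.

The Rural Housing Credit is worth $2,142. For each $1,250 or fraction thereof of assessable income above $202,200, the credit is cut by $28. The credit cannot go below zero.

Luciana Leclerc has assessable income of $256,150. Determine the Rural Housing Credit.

$910

Rural Housing Credit: income exceeds $202,200 by $53,950, which is 44 full-or-partial $1,250 increments; reduction = 44 × $28 = $1,232, leaving $910.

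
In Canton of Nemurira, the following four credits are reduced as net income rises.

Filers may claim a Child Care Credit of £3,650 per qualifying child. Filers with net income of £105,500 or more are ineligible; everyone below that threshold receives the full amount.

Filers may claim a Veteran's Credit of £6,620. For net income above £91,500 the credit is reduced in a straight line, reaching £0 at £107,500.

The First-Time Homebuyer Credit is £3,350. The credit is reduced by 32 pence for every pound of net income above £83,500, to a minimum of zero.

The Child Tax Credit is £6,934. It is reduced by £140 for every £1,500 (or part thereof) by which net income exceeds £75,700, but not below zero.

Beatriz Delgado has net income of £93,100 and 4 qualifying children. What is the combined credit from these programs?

Child Care Credit: base = 4 × £3,650 = £14,600. £93,100 is below the £105,500 cutoff, so the full £14,600 applies.
Veteran's Credit: £93,100 is £1,600 into a £16,000 phase-out range, leaving 14,400/16,000 of the credit: £6,620 × 14,400/16,000 = £5,958.
First-Time Homebuyer Credit: 32% of the £9,600 excess over £83,500 is £3,072; credit = £3,350 − £3,072 = £278.
Child Tax Credit: income exceeds £75,700 by £17,400, which is 12 full-or-partial £1,500 increments; reduction = 12 × £140 = £1,680, leaving £5,254.
Total: £14,600 + £5,958 + £278 + £5,254 = £26,090.

£26,090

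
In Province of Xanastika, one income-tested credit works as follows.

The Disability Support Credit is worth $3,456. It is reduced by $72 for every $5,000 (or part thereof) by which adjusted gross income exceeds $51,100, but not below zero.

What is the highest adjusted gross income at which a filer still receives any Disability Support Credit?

$286,100

After 47 increments the reduction is 47 × $72 = $3,384, leaving $72; one more increment wipes it out. Increment 47 ends at excess 47 × $5,000 = $235,000, so the highest qualifying income is $51,100 + $235,000 = $286,100.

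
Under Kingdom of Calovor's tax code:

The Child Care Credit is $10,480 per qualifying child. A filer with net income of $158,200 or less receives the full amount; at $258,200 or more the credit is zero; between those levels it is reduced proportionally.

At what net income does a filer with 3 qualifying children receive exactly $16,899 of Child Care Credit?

Full credit = 3 × $10,480 = $31,440.
$16,899 is 16,899/31,440 of the full $31,440, so 14,541/31,440 of the $100,000 range has been used: income = $158,200 + $100,000 × 14,541/31,440 = $204,450.

$204,450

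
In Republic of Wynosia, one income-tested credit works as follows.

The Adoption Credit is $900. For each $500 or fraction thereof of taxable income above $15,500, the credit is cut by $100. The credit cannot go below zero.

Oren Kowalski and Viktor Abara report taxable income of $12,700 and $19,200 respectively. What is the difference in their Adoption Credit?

$800

Oren ($12,700): Adoption Credit: $12,700 is at or below the $15,500 threshold, so the full $900 applies.
Viktor ($19,200): Adoption Credit: income exceeds $15,500 by $3,700, which is 8 full-or-partial $500 increments; reduction = 8 × $100 = $800, leaving $100.
Difference: |$900 − $100| = $800.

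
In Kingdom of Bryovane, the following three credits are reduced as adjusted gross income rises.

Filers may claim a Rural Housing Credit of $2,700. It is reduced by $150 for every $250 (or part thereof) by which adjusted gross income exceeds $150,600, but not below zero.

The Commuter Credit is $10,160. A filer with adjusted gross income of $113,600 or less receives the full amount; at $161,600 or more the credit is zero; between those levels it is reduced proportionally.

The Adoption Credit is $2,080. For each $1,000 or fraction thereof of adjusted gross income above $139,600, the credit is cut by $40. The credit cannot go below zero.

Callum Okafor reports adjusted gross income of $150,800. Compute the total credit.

$6,436

Rural Housing Credit: income exceeds $150,600 by $200, which is 1 full-or-partial $250 increment; reduction = 1 × $150 = $150, leaving $2,550.
Commuter Credit: $150,800 is $37,200 into a $48,000 phase-out range, leaving 10,800/48,000 of the credit: $10,160 × 10,800/48,000 = $2,286.
Adoption Credit: income exceeds $139,600 by $11,200, which is 12 full-or-partial $1,000 increments; reduction = 12 × $40 = $480, leaving $1,600.
Total: $2,550 + $2,286 + $1,600 = $6,436.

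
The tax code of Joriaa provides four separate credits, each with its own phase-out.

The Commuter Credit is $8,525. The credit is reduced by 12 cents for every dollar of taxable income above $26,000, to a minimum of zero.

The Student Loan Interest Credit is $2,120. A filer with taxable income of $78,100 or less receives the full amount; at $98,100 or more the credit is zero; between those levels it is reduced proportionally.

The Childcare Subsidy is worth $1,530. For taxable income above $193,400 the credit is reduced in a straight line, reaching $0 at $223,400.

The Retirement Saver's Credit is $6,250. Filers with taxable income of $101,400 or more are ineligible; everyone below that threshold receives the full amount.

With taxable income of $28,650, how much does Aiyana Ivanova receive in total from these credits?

$18,107

Commuter Credit: 12% of the $2,650 excess over $26,000 is $318; credit = $8,525 − $318 = $8,207.
Student Loan Interest Credit: $28,650 is at or below the $78,100 threshold, so the full $2,120 applies.
Childcare Subsidy: $28,650 is at or below the $193,400 threshold, so the full $1,530 applies.
Retirement Saver's Credit: $28,650 is below the $101,400 cutoff, so the full $6,250 applies.
Total: $8,207 + $2,120 + $1,530 + $6,250 = $18,107.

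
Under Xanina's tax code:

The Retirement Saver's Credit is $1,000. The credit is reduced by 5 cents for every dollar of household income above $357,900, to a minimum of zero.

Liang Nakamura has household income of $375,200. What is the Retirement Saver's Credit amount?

Retirement Saver's Credit: 5% of the $17,300 excess over $357,900 is $865; credit = $1,000 − $865 = $135.

$135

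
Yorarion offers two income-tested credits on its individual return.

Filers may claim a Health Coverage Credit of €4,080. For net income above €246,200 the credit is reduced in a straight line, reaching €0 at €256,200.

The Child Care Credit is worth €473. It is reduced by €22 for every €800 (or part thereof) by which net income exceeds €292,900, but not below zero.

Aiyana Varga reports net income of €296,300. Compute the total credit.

€363

Health Coverage Credit: €296,300 is at or above €256,200, so the credit is €0.
Child Care Credit: income exceeds €292,900 by €3,400, which is 5 full-or-partial €800 increments; reduction = 5 × €22 = €110, leaving €363.
Total: €0 + €363 = €363.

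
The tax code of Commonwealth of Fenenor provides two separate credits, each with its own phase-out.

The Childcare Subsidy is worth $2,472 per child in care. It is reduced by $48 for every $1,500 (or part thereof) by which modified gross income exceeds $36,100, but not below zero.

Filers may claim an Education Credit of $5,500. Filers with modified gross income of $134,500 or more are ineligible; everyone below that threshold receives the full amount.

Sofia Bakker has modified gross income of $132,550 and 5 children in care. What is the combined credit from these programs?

$14,740

Childcare Subsidy: base = 5 × $2,472 = $12,360. income exceeds $36,100 by $96,450, which is 65 full-or-partial $1,500 increments; reduction = 65 × $48 = $3,120, leaving $9,240.
Education Credit: $132,550 is below the $134,500 cutoff, so the full $5,500 applies.
Total: $9,240 + $5,500 = $14,740.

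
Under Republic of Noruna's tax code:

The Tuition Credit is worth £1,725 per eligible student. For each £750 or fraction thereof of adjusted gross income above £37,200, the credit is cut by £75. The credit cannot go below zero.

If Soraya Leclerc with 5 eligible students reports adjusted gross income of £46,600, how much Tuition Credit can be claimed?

£7,650

Tuition Credit: base = 5 × £1,725 = £8,625. income exceeds £37,200 by £9,400, which is 13 full-or-partial £750 increments; reduction = 13 × £75 = £975, leaving £7,650.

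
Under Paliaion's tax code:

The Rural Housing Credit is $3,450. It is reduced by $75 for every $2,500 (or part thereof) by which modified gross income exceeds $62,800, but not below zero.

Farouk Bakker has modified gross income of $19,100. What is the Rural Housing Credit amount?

$3,450

Rural Housing Credit: $19,100 is at or below the $62,800 threshold, so the full $3,450 applies.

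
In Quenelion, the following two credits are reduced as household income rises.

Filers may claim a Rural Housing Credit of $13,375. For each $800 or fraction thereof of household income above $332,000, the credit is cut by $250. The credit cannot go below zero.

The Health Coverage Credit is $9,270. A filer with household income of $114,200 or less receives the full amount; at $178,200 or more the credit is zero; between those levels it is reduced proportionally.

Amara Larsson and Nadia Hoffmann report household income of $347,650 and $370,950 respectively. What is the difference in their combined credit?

Amara ($347,650): Rural Housing Credit: income exceeds $332,000 by $15,650, which is 20 full-or-partial $800 increments; reduction = 20 × $250 = $5,000, leaving $8,375. Health Coverage Credit: $347,650 is at or above $178,200, so the credit is $0. total $8,375 + $0 = $8,375
Nadia ($370,950): Rural Housing Credit: income exceeds $332,000 by $38,950, which is 49 full-or-partial $800 increments; reduction = 49 × $250 = $12,250, leaving $1,125. Health Coverage Credit: $370,950 is at or above $178,200, so the credit is $0. total $1,125 + $0 = $1,125
Difference: |$8,375 − $1,125| = $7,250.

$7,250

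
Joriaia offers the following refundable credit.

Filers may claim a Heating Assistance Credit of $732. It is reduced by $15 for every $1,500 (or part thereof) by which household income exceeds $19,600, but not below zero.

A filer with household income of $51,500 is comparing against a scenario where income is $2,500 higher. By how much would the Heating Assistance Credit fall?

$15

At $51,500 — income exceeds $19,600 by $31,900, which is 22 full-or-partial $1,500 increments; reduction = 22 × $15 = $330, leaving $402.
At $54,000 — income exceeds $19,600 by $34,400, which is 23 full-or-partial $1,500 increments; reduction = 23 × $15 = $345, leaving $387.
Lost: $402 − $387 = $15.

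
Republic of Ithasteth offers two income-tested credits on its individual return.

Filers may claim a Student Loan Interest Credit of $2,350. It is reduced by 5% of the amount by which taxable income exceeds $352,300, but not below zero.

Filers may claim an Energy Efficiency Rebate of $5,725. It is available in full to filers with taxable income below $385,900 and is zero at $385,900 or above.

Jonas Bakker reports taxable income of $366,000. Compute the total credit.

Student Loan Interest Credit: 5% of the $13,700 excess over $352,300 is $685; credit = $2,350 − $685 = $1,665.
Energy Efficiency Rebate: $366,000 is below the $385,900 cutoff, so the full $5,725 applies.
Total: $1,665 + $5,725 = $7,390.

$7,390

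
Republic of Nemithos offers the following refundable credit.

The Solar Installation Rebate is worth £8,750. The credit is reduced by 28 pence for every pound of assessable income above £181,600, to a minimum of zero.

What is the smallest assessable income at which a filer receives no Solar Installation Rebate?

£212,850

The credit falls by 28% of each pound above £181,600, so it reaches zero when the excess is £8,750 / 28% = £31,250: income = £181,600 + £31,250 = £212,850.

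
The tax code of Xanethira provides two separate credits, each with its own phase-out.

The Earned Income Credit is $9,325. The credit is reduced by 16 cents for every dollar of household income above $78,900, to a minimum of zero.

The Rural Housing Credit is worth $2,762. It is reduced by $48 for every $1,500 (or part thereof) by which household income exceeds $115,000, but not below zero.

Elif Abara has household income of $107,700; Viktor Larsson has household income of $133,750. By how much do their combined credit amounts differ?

Elif ($107,700): Earned Income Credit: 16% of the $28,800 excess over $78,900 is $4,608; credit = $9,325 − $4,608 = $4,717. Rural Housing Credit: $107,700 is at or below the $115,000 threshold, so the full $2,762 applies. total $4,717 + $2,762 = $7,479
Viktor ($133,750): Earned Income Credit: 16% of the $54,850 excess over $78,900 is $8,776; credit = $9,325 − $8,776 = $549. Rural Housing Credit: income exceeds $115,000 by $18,750, which is 13 full-or-partial $1,500 increments; reduction = 13 × $48 = $624, leaving $2,138. total $549 + $2,138 = $2,687
Difference: |$7,479 − $2,687| = $4,792.

$4,792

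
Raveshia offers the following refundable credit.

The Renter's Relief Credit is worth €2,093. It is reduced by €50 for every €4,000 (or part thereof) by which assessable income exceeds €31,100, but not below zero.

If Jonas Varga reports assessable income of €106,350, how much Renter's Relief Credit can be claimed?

Renter's Relief Credit: income exceeds €31,100 by €75,250, which is 19 full-or-partial €4,000 increments; reduction = 19 × €50 = €950, leaving €1,143.

€1,143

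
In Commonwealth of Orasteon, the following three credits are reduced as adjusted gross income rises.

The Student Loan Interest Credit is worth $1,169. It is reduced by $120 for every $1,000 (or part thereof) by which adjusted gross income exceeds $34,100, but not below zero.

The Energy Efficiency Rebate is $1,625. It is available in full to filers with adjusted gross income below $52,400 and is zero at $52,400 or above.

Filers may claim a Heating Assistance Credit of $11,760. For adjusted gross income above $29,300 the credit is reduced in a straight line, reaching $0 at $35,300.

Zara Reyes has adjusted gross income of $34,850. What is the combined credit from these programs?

Student Loan Interest Credit: income exceeds $34,100 by $750, which is 1 full-or-partial $1,000 increment; reduction = 1 × $120 = $120, leaving $1,049.
Energy Efficiency Rebate: $34,850 is below the $52,400 cutoff, so the full $1,625 applies.
Heating Assistance Credit: $34,850 is $5,550 into a $6,000 phase-out range, leaving 450/6,000 of the credit: $11,760 × 450/6,000 = $882.
Total: $1,049 + $1,625 + $882 = $3,556.

$3,556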